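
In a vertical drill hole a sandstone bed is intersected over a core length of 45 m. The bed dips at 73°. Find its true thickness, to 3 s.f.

13.2 m

True thickness t = h · cos(dip) = 45 × cos 73°
t = 45 × 0.2924 = 13.157 m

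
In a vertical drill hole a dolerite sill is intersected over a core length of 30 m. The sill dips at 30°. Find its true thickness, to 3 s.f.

True thickness t = h · cos(dip) = 30 × cos 30°
t = 30 × 0.8660 = 25.981 m

26.0 m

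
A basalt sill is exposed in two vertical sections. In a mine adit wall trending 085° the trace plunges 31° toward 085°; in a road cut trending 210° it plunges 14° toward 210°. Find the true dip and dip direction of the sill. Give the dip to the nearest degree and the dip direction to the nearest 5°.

true dip 43°, dip direction 135°

Represent each trace as a vector plunging at its apparent dip toward its trend (east-north-up frame): v₁ = (0.854, 0.075, -0.515), v₂ = (-0.485, -0.840, -0.242).
Cross product v₁ × v₂ gives the pole to the plane: n ∝ (0.451, -0.456, 0.681).
tan δ = √(n_x²+n_y²)/n_z = 0.642/0.681, so δ = 43.3°.
Dip direction = atan2(0.451, -0.456) = 135° (azimuth of n's horizontal projection).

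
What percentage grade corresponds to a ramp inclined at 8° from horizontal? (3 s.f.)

grade % = 100 × tan 8° = 100 × 0.1405

14.1%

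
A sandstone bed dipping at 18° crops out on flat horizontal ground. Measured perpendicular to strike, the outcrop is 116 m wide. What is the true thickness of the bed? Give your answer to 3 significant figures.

35.8 m

True thickness t = w · sin(dip) = 116 × sin 18°
t = 116 × 0.3090 = 35.846 m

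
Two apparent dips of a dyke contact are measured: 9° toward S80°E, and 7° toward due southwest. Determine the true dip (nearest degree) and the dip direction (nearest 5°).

true dip 17°, dip direction 160°

Each apparent-dip line lies in the plane. As unit vectors (x east, y north, z up), v₁ plunges 9°→S80°E and v₂ plunges 7°→due southwest.
n = v₁ × v₂ = (0.089, -0.228, 0.803) (taken with n_z > 0).
True dip = arccos(n_z / |n|) = arccos(0.9565) = 17.0°.
The horizontal component of n points toward azimuth atan2(n_x, n_y) = 159°, the dip direction.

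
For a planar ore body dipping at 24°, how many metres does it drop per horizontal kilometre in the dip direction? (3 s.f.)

445 m

drop per km = 1000 × tan 24° = 1000 × 0.4452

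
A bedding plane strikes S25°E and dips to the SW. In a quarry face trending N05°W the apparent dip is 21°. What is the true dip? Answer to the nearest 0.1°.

48.3°

β = acute angle between strike S25°E and section N05°W = 20°.
tan δ = tan α / sin β = tan 21° / sin 20° = 0.3839 / 0.3420 = 1.1223
true dip = arctan 1.1223 = 48.30°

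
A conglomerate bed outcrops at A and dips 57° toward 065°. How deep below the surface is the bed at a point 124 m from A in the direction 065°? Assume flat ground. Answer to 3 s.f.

191 m

The hole is directly down-dip from the outcrop, so the down-dip offset is 124 m.
Depth = down-dip offset × tan(dip) = 124.00 × tan 57° = 124.00 × 1.5399
Depth = 190.94 m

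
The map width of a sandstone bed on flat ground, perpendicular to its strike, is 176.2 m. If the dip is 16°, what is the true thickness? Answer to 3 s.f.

48.6 m

True thickness t = w · sin(dip) = 176.2 × sin 16°
t = 176.2 × 0.2756 = 48.567 m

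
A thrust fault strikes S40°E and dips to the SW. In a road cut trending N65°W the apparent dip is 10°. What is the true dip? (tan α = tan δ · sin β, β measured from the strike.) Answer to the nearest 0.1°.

The section is 25° from the strike.
tan(true dip) = tan 10° / sin 25° = 0.4172
true dip = arctan 0.4172 = 22.65°

22.6°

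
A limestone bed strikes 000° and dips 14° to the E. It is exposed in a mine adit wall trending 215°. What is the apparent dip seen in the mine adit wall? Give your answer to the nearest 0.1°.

8.1°

Angle between strike (000°) and section (215°): β = 35°.
tan α = tan 14° × sin 35° = 0.2493 × 0.5736 = 0.1430
α = arctan(0.1430) = 8.14°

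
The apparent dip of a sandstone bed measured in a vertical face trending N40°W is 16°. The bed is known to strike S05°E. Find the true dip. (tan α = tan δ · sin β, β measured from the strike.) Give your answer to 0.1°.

26.6°

The section is 35° from the strike.
tan(true dip) = tan 16° / sin 35° = 0.4999
true dip = arctan 0.4999 = 26.56°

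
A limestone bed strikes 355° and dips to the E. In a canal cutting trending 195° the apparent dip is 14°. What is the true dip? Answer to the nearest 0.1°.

36.1°

The section is 20° from the strike.
tan(true dip) = tan 14° / sin 20° = 0.7290
δ = arctan(0.7290) = 36.09°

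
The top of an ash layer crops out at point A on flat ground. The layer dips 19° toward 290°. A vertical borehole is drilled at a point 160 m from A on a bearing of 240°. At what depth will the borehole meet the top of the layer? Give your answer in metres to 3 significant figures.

The hole lies 50° from the dip direction, so the down-dip offset is 160 × cos 50° = 102.85 m.
Depth = down-dip offset × tan(dip) = 102.85 × tan 19° = 102.85 × 0.3443
Depth = 35.41 m

35.4 m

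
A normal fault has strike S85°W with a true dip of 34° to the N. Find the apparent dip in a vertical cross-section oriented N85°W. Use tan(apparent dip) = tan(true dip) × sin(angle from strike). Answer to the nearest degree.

7°

The strike is S85°W and the section trends N85°W; the acute angle between them is β = 10°.
tan(apparent dip) = tan 34° · sin 10° = 0.1171
apparent dip = arctan 0.1171 = 6.68°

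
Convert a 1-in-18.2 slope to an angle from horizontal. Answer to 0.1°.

tan θ = 1/18.2 = 0.0549
θ = arctan(0.0549) = 3.14°

3.1°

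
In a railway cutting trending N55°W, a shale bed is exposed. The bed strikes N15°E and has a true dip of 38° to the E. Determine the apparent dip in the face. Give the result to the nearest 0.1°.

The section lies 70° from the strike.
tan(apparent dip) = tan 38° · sin 70° = 0.7342
α = arctan(0.7342) = 36.28°

36.3°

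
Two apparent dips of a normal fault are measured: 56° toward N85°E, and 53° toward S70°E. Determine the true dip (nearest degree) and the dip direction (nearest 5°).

true dip 56°, dip direction 085°

Represent each trace as a vector plunging at its apparent dip toward its trend (east-north-up frame): v₁ = (0.557, 0.049, -0.829), v₂ = (0.566, -0.206, -0.799).
n = v₁ × v₂ = (0.210, 0.024, 0.142) (taken with n_z > 0).
Dip δ = arctan(|n_h|/n_z) = arctan(0.211/0.142) = 56.0°.
Dip direction = azimuth of (n_x, n_y) = atan2(0.210, 0.024) = 83°.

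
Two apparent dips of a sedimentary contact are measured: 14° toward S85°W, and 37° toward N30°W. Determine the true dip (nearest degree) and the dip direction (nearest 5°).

true dip 37°, dip direction 335°

Each apparent-dip line lies in the plane. As unit vectors (x east, y north, z up), v₁ plunges 14°→S85°W and v₂ plunges 37°→N30°W.
The plane normal is n = v₁ × v₂ ∝ (-0.218, 0.485, 0.702).
tan δ = √(n_x²+n_y²)/n_z = 0.532/0.702, so δ = 37.1°.
Dip direction = azimuth of (n_x, n_y) = atan2(-0.218, 0.485) = 336°.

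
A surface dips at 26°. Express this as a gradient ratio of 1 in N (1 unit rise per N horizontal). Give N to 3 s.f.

1 : N means tan θ = 1/N, so N = 1/tan 26° = 1/0.4877

1 in 2.05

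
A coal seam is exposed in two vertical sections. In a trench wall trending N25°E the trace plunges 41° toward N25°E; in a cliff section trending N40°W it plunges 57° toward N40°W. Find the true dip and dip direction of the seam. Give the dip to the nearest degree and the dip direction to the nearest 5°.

true dip 57°, dip direction 330°

Represent each trace as a vector plunging at its apparent dip toward its trend (east-north-up frame): v₁ = (0.319, 0.684, -0.656), v₂ = (-0.350, 0.417, -0.839).
Cross product v₁ × v₂ gives the pole to the plane: n ∝ (-0.300, 0.497, 0.373).
True dip = arccos(n_z / |n|) = arccos(0.5400) = 57.3°.
Dip direction = atan2(-0.300, 0.497) = 329° (azimuth of n's horizontal projection).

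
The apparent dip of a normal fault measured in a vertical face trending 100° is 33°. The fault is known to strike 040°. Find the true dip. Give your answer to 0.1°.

36.9°

The section is 60° from the strike.
tan(true dip) = tan 33° / sin 60° = 0.7499
δ = arctan(0.7499) = 36.87°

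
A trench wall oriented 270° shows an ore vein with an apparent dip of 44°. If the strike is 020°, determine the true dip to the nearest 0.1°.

β = acute angle between strike 020° and section 270° = 70°.
tan(true dip) = tan 44° / sin 70° = 1.0277
δ = arctan(1.0277) = 45.78°

45.8°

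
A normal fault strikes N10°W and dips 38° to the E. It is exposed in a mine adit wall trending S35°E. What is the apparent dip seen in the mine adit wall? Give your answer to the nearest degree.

18°

Angle between strike (N10°W) and section (S35°E): β = 25°.
tan α = tan 38° × sin 25° = 0.7813 × 0.4226 = 0.3302
α = arctan(0.3302) = 18.27°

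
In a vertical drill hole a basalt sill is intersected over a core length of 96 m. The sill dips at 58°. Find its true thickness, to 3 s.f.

50.9 m

True thickness t = h · cos(dip) = 96 × cos 58°
t = 96 × 0.5299 = 50.872 m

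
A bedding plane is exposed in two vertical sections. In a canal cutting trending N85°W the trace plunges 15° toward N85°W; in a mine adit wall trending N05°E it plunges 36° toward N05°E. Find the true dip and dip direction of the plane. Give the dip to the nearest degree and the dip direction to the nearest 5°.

Each apparent-dip line lies in the plane. As unit vectors (x east, y north, z up), v₁ plunges 15°→N85°W and v₂ plunges 36°→N05°E.
The plane normal is n = v₁ × v₂ ∝ (-0.159, 0.584, 0.781).
True dip = arccos(n_z / |n|) = arccos(0.7907) = 37.8°.
Dip direction = azimuth of (n_x, n_y) = atan2(-0.159, 0.584) = 345°.

true dip 38°, dip direction 345°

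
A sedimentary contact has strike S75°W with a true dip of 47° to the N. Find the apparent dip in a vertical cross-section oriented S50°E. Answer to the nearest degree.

41°

Angle between strike (S75°W) and section (S50°E): β = 55°.
tan(apparent dip) = tan 47° · sin 55° = 0.8784
apparent dip = arctan 0.8784 = 41.30°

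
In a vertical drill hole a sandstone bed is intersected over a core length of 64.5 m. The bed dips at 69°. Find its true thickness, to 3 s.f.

23.1 m

True thickness t = h · cos(dip) = 64.5 × cos 69°
t = 64.5 × 0.3584 = 23.115 m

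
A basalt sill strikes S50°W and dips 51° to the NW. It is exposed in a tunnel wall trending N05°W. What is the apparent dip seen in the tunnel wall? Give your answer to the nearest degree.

The section lies 55° from the strike.
tan(apparent dip) = tan 51° · sin 55° = 1.0116
apparent dip = arctan 1.0116 = 45.33°

45°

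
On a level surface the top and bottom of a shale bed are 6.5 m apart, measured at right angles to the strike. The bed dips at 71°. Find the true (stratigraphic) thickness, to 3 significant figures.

True thickness t = w · sin(dip) = 6.5 × sin 71°
t = 6.5 × 0.9455 = 6.146 m

6.15 m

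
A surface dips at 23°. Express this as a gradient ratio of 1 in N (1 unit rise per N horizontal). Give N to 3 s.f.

1 in 2.36

1 : N means tan θ = 1/N, so N = 1/tan 23° = 1/0.4245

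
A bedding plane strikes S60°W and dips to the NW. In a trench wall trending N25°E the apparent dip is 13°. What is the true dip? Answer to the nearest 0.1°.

21.9°

β = acute angle between strike S60°W and section N25°E = 35°.
tan δ = tan α / sin β = tan 13° / sin 35° = 0.2309 / 0.5736 = 0.4025
true dip = arctan 0.4025 = 21.93°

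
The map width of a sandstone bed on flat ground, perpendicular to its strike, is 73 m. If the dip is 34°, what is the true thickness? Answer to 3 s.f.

True thickness t = w · sin(dip) = 73 × sin 34°
t = 73 × 0.5592 = 40.821 m

40.8 m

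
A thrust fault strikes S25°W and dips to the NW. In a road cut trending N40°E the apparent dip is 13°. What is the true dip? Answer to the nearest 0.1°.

41.7°

β = acute angle between strike S25°W and section N40°E = 15°.
tan δ = tan α / sin β = tan 13° / sin 15° = 0.2309 / 0.2588 = 0.8920
true dip = arctan 0.8920 = 41.73°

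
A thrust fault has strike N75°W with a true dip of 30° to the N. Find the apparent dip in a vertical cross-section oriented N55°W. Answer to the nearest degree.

Angle between strike (N75°W) and section (N55°W): β = 20°.
tan(apparent dip) = tan 30° · sin 20° = 0.1975
α = arctan(0.1975) = 11.17°

11°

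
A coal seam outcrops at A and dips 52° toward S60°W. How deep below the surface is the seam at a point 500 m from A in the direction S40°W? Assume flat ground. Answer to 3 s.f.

The hole lies 20° from the dip direction, so the down-dip offset is 500 × cos 20° = 469.85 m.
Depth = down-dip offset × tan(dip) = 469.85 × tan 52° = 469.85 × 1.2799
Depth = 601.38 m

601 m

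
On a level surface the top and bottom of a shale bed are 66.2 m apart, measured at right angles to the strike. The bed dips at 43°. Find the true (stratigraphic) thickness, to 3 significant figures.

45.1 m

True thickness t = w · sin(dip) = 66.2 × sin 43°
t = 66.2 × 0.6820 = 45.148 m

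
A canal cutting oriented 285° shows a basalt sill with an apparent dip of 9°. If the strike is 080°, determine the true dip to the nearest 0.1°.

β = acute angle between strike 080° and section 285° = 25°.
tan(true dip) = tan 9° / sin 25° = 0.3748
true dip = arctan 0.3748 = 20.54°

20.5°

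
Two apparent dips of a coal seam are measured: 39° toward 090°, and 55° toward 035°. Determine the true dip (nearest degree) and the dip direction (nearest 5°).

true dip 55°, dip direction 035°

Each apparent-dip line lies in the plane. As unit vectors (x east, y north, z up), v₁ plunges 39°→090° and v₂ plunges 55°→035°.
The plane normal is n = v₁ × v₂ ∝ (0.296, 0.430, 0.365).
tan δ = √(n_x²+n_y²)/n_z = 0.521/0.365, so δ = 55.0°.
The horizontal component of n points toward azimuth atan2(n_x, n_y) = 35°, the dip direction.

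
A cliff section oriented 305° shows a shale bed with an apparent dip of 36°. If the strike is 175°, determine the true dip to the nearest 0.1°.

The section is 50° from the strike.
tan δ = tan α / sin β = tan 36° / sin 50° = 0.7265 / 0.7660 = 0.9484
true dip = arctan 0.9484 = 43.48°

43.5°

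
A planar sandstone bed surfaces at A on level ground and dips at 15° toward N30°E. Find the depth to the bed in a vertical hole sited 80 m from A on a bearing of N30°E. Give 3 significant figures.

The hole is directly down-dip from the outcrop, so the down-dip offset is 80 m.
Depth = down-dip offset × tan(dip) = 80.00 × tan 15° = 80.00 × 0.2679
Depth = 21.44 m

21.4 m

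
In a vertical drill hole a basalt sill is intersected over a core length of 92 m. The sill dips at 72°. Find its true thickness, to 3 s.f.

True thickness t = h · cos(dip) = 92 × cos 72°
t = 92 × 0.3090 = 28.430 m

28.4 m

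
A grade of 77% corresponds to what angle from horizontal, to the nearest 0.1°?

37.6°

tan θ = 77/100 = 0.7700
θ = arctan(0.7700) = 37.60°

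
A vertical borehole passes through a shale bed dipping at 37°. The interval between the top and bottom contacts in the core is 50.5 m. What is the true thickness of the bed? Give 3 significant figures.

40.3 m

True thickness t = h · cos(dip) = 50.5 × cos 37°
t = 50.5 × 0.7986 = 40.331 m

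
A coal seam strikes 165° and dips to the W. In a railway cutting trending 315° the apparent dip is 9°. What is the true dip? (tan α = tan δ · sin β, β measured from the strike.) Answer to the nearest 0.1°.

17.6°

The section is 30° from the strike.
tan(true dip) = tan 9° / sin 30° = 0.3168
true dip = arctan 0.3168 = 17.58°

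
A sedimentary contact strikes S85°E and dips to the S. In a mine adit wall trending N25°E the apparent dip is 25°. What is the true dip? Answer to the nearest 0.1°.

26.4°

The section is 70° from the strike.
tan(true dip) = tan 25° / sin 70° = 0.4962
δ = arctan(0.4962) = 26.39°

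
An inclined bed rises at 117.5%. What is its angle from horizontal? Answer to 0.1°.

49.6°

tan θ = 117.5/100 = 1.1750
θ = arctan(1.1750) = 49.60°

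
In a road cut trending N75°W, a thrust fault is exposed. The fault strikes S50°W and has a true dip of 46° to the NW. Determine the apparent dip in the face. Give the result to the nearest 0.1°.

The section lies 55° from the strike.
tan(apparent dip) = tan 46° · sin 55° = 0.8483
apparent dip = arctan 0.8483 = 40.31°

40.3°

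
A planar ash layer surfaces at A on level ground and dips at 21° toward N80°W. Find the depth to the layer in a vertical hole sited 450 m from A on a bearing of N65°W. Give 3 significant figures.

167 m

The hole lies 15° from the dip direction, so the down-dip offset is 450 × cos 15° = 434.67 m.
Depth = down-dip offset × tan(dip) = 434.67 × tan 21° = 434.67 × 0.3839
Depth = 166.85 m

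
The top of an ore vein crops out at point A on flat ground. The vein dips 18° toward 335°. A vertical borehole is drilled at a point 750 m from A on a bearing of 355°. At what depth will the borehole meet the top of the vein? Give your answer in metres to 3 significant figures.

The hole lies 20° from the dip direction, so the down-dip offset is 750 × cos 20° = 704.77 m.
Depth = down-dip offset × tan(dip) = 704.77 × tan 18° = 704.77 × 0.3249
Depth = 228.99 m

229 m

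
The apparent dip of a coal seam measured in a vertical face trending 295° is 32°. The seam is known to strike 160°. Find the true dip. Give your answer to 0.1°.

β = acute angle between strike 160° and section 295° = 45°.
tan(true dip) = tan 32° / sin 45° = 0.8837
true dip = arctan 0.8837 = 41.47°

41.5°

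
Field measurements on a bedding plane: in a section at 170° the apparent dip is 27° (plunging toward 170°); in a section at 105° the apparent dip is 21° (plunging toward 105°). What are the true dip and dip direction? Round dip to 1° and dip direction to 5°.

true dip 28°, dip direction 150°

Represent each trace as a vector plunging at its apparent dip toward its trend (east-north-up frame): v₁ = (0.155, -0.877, -0.454), v₂ = (0.902, -0.242, -0.358).
n = v₁ × v₂ = (0.205, -0.354, 0.754) (taken with n_z > 0).
True dip = arccos(n_z / |n|) = arccos(0.8790) = 28.5°.
Dip direction = atan2(0.205, -0.354) = 150° (azimuth of n's horizontal projection).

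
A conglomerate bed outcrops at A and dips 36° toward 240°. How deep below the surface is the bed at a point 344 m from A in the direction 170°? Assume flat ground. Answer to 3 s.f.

The hole lies 70° from the dip direction, so the down-dip offset is 344 × cos 70° = 117.65 m.
Depth = down-dip offset × tan(dip) = 117.65 × tan 36° = 117.65 × 0.7265
Depth = 85.48 m

85.5 m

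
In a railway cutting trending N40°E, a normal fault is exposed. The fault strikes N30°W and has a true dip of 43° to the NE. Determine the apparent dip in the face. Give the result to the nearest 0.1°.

The strike is N30°W and the section trends N40°E; the acute angle between them is β = 70°.
tan α = tan 43° × sin 70° = 0.9325 × 0.9397 = 0.8763
α = arctan(0.8763) = 41.23°

41.2°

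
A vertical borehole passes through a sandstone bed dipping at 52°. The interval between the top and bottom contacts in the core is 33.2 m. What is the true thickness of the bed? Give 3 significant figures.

20.4 m

True thickness t = h · cos(dip) = 33.2 × cos 52°
t = 33.2 × 0.6157 = 20.440 m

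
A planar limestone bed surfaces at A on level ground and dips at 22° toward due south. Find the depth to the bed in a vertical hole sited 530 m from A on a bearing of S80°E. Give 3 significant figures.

37.2 m

The hole lies 80° from the dip direction, so the down-dip offset is 530 × cos 80° = 92.03 m.
Depth = down-dip offset × tan(dip) = 92.03 × tan 22° = 92.03 × 0.4040
Depth = 37.18 m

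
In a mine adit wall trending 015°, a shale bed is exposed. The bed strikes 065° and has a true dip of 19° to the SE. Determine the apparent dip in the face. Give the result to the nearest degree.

15°

The strike is 065° and the section trends 015°; the acute angle between them is β = 50°.
tan(apparent dip) = tan 19° · sin 50° = 0.2638
α = arctan(0.2638) = 14.78°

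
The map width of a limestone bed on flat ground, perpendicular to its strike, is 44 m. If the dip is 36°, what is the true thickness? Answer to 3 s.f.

25.9 m

True thickness t = w · sin(dip) = 44 × sin 36°
t = 44 × 0.5878 = 25.863 m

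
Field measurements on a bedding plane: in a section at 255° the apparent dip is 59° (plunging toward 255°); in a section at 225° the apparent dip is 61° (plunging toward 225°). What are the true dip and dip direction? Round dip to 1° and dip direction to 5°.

Represent each trace as a vector plunging at its apparent dip toward its trend (east-north-up frame): v₁ = (-0.497, -0.133, -0.857), v₂ = (-0.343, -0.343, -0.875).
The plane normal is n = v₁ × v₂ ∝ (-0.177, -0.141, 0.125).
tan δ = √(n_x²+n_y²)/n_z = 0.227/0.125, so δ = 61.2°.
The horizontal component of n points toward azimuth atan2(n_x, n_y) = 231°, the dip direction.

true dip 61°, dip direction 230°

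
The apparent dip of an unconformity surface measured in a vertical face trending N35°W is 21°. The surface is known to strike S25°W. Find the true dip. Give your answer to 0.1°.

The section is 60° from the strike.
tan δ = tan α / sin β = tan 21° / sin 60° = 0.3839 / 0.8660 = 0.4432
true dip = arctan 0.4432 = 23.91°

23.9°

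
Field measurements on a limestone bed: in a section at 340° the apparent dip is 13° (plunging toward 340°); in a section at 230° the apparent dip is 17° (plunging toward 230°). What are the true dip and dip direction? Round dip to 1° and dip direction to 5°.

The two traces are lines in the plane: v₁ = (sin 340°·cos 13°, cos 340°·cos 13°, −sin 13°), v₂ = (sin 230°·cos 17°, cos 230°·cos 17°, −sin 17°).
The plane normal is n = v₁ × v₂ ∝ (-0.406, 0.067, 0.876).
tan δ = √(n_x²+n_y²)/n_z = 0.412/0.876, so δ = 25.2°.
Dip direction = azimuth of (n_x, n_y) = atan2(-0.406, 0.067) = 279°.

true dip 25°, dip direction 280°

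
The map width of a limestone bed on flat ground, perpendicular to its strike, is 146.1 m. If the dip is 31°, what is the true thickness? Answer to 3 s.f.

75.2 m

True thickness t = w · sin(dip) = 146.1 × sin 31°
t = 146.1 × 0.5150 = 75.247 m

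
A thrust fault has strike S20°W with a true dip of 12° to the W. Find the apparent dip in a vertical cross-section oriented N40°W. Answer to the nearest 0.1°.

Angle between strike (S20°W) and section (N40°W): β = 60°.
tan(apparent dip) = tan 12° · sin 60° = 0.1841
α = arctan(0.1841) = 10.43°

10.4°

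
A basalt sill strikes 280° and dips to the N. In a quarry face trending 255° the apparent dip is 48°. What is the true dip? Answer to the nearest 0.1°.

β = acute angle between strike 280° and section 255° = 25°.
tan δ = tan α / sin β = tan 48° / sin 25° = 1.1106 / 0.4226 = 2.6279
true dip = arctan 2.6279 = 69.17°

69.2°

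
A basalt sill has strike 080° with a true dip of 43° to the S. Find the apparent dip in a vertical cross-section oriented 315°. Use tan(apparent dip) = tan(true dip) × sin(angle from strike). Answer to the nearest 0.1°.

Angle between strike (080°) and section (315°): β = 55°.
tan α = tan 43° × sin 55° = 0.9325 × 0.8192 = 0.7639
apparent dip = arctan 0.7639 = 37.38°

37.4°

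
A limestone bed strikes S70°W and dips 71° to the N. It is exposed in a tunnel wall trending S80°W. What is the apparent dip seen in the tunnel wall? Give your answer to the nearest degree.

Angle between strike (S70°W) and section (S80°W): β = 10°.
tan α = tan 71° × sin 10° = 2.9042 × 0.1736 = 0.5043
α = arctan(0.5043) = 26.76°

27°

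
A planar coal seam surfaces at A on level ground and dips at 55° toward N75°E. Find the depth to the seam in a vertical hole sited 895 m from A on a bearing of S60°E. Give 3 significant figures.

The hole lies 45° from the dip direction, so the down-dip offset is 895 × cos 45° = 632.86 m.
Depth = down-dip offset × tan(dip) = 632.86 × tan 55° = 632.86 × 1.4281
Depth = 903.82 m

904 m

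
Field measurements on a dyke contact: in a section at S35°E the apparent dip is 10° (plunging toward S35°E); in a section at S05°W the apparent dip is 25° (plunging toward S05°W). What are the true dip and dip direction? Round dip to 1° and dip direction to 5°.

Represent each trace as a vector plunging at its apparent dip toward its trend (east-north-up frame): v₁ = (0.565, -0.807, -0.174), v₂ = (-0.079, -0.903, -0.423).
The plane normal is n = v₁ × v₂ ∝ (-0.184, -0.252, 0.574).
tan δ = √(n_x²+n_y²)/n_z = 0.312/0.574, so δ = 28.6°.
Dip direction = azimuth of (n_x, n_y) = atan2(-0.184, -0.252) = 216°.

true dip 29°, dip direction 215°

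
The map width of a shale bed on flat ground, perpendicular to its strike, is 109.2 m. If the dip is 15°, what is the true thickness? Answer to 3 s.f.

28.3 m

True thickness t = w · sin(dip) = 109.2 × sin 15°
t = 109.2 × 0.2588 = 28.263 m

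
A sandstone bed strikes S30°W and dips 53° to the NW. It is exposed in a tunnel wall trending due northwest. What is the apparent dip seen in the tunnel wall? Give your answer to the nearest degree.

52°

The strike is S30°W and the section trends due northwest; the acute angle between them is β = 75°.
tan α = tan 53° × sin 75° = 1.3270 × 0.9659 = 1.2818
apparent dip = arctan 1.2818 = 52.04°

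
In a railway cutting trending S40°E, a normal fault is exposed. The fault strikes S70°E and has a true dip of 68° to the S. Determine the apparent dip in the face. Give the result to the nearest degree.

51°

The section lies 30° from the strike.
tan α = tan 68° × sin 30° = 2.4751 × 0.5000 = 1.2375
α = arctan(1.2375) = 51.06°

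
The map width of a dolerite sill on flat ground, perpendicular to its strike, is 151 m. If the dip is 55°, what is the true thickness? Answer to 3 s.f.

True thickness t = w · sin(dip) = 151 × sin 55°
t = 151 × 0.8192 = 123.692 m

124 m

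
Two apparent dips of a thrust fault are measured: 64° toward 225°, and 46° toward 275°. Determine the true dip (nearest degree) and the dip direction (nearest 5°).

The two traces are lines in the plane: v₁ = (sin 225°·cos 64°, cos 225°·cos 64°, −sin 64°), v₂ = (sin 275°·cos 46°, cos 275°·cos 46°, −sin 46°).
Cross product v₁ × v₂ gives the pole to the plane: n ∝ (-0.277, -0.399, 0.233).
Dip δ = arctan(|n_h|/n_z) = arctan(0.486/0.233) = 64.4°.
Dip direction = azimuth of (n_x, n_y) = atan2(-0.277, -0.399) = 215°.

true dip 64°, dip direction 215°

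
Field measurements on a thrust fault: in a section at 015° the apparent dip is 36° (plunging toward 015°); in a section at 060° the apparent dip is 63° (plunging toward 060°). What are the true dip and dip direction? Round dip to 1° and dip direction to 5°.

true dip 65°, dip direction 085°

The two traces are lines in the plane: v₁ = (sin 15°·cos 36°, cos 15°·cos 36°, −sin 36°), v₂ = (sin 60°·cos 63°, cos 60°·cos 63°, −sin 63°).
n = v₁ × v₂ = (0.563, 0.045, 0.260) (taken with n_z > 0).
Dip δ = arctan(|n_h|/n_z) = arctan(0.565/0.260) = 65.3°.
Dip direction = azimuth of (n_x, n_y) = atan2(0.563, 0.045) = 85°.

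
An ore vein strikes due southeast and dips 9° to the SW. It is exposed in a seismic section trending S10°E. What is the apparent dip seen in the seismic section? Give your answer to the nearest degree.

The section lies 35° from the strike.
tan α = tan 9° × sin 35° = 0.1584 × 0.5736 = 0.0908
apparent dip = arctan 0.0908 = 5.19°

5°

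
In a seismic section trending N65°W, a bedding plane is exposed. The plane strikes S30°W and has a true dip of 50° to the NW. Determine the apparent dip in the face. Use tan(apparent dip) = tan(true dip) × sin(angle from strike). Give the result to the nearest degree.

50°

Angle between strike (S30°W) and section (N65°W): β = 85°.
tan α = tan 50° × sin 85° = 1.1918 × 0.9962 = 1.1872
apparent dip = arctan 1.1872 = 49.89°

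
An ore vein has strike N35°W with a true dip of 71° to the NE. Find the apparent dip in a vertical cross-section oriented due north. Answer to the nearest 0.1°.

59.0°

Angle between strike (N35°W) and section (due north): β = 35°.
tan α = tan 71° × sin 35° = 2.9042 × 0.5736 = 1.6658
apparent dip = arctan 1.6658 = 59.02°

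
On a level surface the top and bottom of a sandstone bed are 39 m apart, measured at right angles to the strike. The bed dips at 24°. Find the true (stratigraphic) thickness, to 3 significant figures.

15.9 m

True thickness t = w · sin(dip) = 39 × sin 24°
t = 39 × 0.4067 = 15.863 m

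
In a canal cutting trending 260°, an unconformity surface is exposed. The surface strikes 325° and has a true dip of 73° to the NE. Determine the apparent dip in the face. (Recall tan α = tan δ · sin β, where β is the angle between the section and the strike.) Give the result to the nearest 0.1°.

Angle between strike (325°) and section (260°): β = 65°.
tan α = tan 73° × sin 65° = 3.2709 × 0.9063 = 2.9644
apparent dip = arctan 2.9644 = 71.36°

71.4°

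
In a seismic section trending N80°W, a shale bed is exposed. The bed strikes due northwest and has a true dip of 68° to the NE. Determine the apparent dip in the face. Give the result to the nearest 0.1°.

The strike is due northwest and the section trends N80°W; the acute angle between them is β = 35°.
tan α = tan 68° × sin 35° = 2.4751 × 0.5736 = 1.4197
α = arctan(1.4197) = 54.84°

54.8°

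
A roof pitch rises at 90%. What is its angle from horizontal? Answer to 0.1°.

tan θ = 90/100 = 0.9000
θ = arctan(0.9000) = 41.99°

42.0°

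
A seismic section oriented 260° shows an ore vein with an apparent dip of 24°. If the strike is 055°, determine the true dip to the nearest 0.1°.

β = acute angle between strike 055° and section 260° = 25°.
tan δ = tan α / sin β = tan 24° / sin 25° = 0.4452 / 0.4226 = 1.0535
δ = arctan(1.0535) = 46.49°

46.5°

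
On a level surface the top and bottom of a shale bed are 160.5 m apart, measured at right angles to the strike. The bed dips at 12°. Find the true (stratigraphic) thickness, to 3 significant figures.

True thickness t = w · sin(dip) = 160.5 × sin 12°
t = 160.5 × 0.2079 = 33.370 m

33.4 m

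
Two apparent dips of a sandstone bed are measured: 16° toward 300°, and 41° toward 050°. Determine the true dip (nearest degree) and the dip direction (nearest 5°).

true dip 47°, dip direction 015°

The two traces are lines in the plane: v₁ = (sin 300°·cos 16°, cos 300°·cos 16°, −sin 16°), v₂ = (sin 50°·cos 41°, cos 50°·cos 41°, −sin 41°).
n = v₁ × v₂ = (0.182, 0.706, 0.682) (taken with n_z > 0).
tan δ = √(n_x²+n_y²)/n_z = 0.729/0.682, so δ = 46.9°.
Dip direction = atan2(0.182, 0.706) = 14° (azimuth of n's horizontal projection).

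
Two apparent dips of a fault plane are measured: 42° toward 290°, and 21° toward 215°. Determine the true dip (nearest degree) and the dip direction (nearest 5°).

true dip 42°, dip direction 280°

Each apparent-dip line lies in the plane. As unit vectors (x east, y north, z up), v₁ plunges 42°→290° and v₂ plunges 21°→215°.
Cross product v₁ × v₂ gives the pole to the plane: n ∝ (-0.603, 0.108, 0.670).
Dip δ = arctan(|n_h|/n_z) = arctan(0.612/0.670) = 42.4°.
The horizontal component of n points toward azimuth atan2(n_x, n_y) = 280°, the dip direction.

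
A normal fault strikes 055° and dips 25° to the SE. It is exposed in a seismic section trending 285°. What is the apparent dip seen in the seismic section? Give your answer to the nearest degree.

Angle between strike (055°) and section (285°): β = 50°.
tan α = tan 25° × sin 50° = 0.4663 × 0.7660 = 0.3572
α = arctan(0.3572) = 19.66°

20°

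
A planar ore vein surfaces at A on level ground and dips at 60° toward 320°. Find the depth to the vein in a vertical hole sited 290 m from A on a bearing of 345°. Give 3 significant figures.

455 m

The hole lies 25° from the dip direction, so the down-dip offset is 290 × cos 25° = 262.83 m.
Depth = down-dip offset × tan(dip) = 262.83 × tan 60° = 262.83 × 1.7321
Depth = 455.23 m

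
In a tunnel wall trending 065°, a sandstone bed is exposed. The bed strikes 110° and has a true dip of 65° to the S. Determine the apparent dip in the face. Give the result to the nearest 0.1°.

The section lies 45° from the strike.
tan(apparent dip) = tan 65° · sin 45° = 1.5164
apparent dip = arctan 1.5164 = 56.60°

56.6°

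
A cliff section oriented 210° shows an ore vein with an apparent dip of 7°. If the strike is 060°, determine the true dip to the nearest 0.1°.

β = acute angle between strike 060° and section 210° = 30°.
tan(true dip) = tan 7° / sin 30° = 0.2456
true dip = arctan 0.2456 = 13.80°

13.8°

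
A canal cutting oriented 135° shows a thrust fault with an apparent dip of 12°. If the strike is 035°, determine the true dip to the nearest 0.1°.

β = acute angle between strike 035° and section 135° = 80°.
tan δ = tan α / sin β = tan 12° / sin 80° = 0.2126 / 0.9848 = 0.2158
δ = arctan(0.2158) = 12.18°

12.2°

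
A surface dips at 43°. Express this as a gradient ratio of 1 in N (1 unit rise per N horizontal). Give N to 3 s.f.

1 in 1.07

1 : N means tan θ = 1/N, so N = 1/tan 43° = 1/0.9325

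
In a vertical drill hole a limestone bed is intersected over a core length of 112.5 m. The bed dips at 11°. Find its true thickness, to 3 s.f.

110 m

True thickness t = h · cos(dip) = 112.5 × cos 11°
t = 112.5 × 0.9816 = 110.433 m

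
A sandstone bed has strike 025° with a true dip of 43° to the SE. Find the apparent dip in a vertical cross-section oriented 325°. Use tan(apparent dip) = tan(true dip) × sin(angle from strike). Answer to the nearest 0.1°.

The strike is 025° and the section trends 325°; the acute angle between them is β = 60°.
tan α = tan 43° × sin 60° = 0.9325 × 0.8660 = 0.8076
α = arctan(0.8076) = 38.92°

38.9°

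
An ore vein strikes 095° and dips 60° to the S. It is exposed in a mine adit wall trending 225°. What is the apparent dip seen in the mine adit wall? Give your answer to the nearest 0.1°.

The section lies 50° from the strike.
tan(apparent dip) = tan 60° · sin 50° = 1.3268
α = arctan(1.3268) = 53.00°

53.0°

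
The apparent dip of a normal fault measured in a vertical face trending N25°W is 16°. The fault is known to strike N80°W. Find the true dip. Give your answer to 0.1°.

19.3°

The section is 55° from the strike.
tan δ = tan α / sin β = tan 16° / sin 55° = 0.2867 / 0.8192 = 0.3501
true dip = arctan 0.3501 = 19.29°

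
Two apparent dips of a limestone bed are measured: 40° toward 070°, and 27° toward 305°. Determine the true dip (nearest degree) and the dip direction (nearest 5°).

true dip 56°, dip direction 015°

The two traces are lines in the plane: v₁ = (sin 70°·cos 40°, cos 70°·cos 40°, −sin 40°), v₂ = (sin 305°·cos 27°, cos 305°·cos 27°, −sin 27°).
The plane normal is n = v₁ × v₂ ∝ (0.210, 0.796, 0.559).
Dip δ = arctan(|n_h|/n_z) = arctan(0.823/0.559) = 55.8°.
The horizontal component of n points toward azimuth atan2(n_x, n_y) = 15°, the dip direction.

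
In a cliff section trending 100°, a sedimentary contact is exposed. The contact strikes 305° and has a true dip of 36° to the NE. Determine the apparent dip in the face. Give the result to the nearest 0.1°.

The section lies 25° from the strike.
tan α = tan 36° × sin 25° = 0.7265 × 0.4226 = 0.3071
α = arctan(0.3071) = 17.07°

17.1°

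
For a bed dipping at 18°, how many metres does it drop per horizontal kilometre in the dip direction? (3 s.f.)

325 m

drop per km = 1000 × tan 18° = 1000 × 0.3249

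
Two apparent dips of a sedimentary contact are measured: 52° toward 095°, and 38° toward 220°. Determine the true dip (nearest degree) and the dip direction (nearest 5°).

Represent each trace as a vector plunging at its apparent dip toward its trend (east-north-up frame): v₁ = (0.613, -0.054, -0.788), v₂ = (-0.507, -0.604, -0.616).
Cross product v₁ × v₂ gives the pole to the plane: n ∝ (0.443, -0.777, 0.397).
tan δ = √(n_x²+n_y²)/n_z = 0.894/0.397, so δ = 66.0°.
Dip direction = azimuth of (n_x, n_y) = atan2(0.443, -0.777) = 150°.

true dip 66°, dip direction 150°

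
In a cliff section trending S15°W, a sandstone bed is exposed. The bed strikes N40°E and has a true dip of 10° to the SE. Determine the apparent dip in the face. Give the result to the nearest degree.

The strike is N40°E and the section trends S15°W; the acute angle between them is β = 25°.
tan α = tan 10° × sin 25° = 0.1763 × 0.4226 = 0.0745
α = arctan(0.0745) = 4.26°

4°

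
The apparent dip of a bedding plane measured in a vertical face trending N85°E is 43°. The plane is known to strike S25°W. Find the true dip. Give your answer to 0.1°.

β = acute angle between strike S25°W and section N85°E = 60°.
tan(true dip) = tan 43° / sin 60° = 1.0768
true dip = arctan 1.0768 = 47.12°

47.1°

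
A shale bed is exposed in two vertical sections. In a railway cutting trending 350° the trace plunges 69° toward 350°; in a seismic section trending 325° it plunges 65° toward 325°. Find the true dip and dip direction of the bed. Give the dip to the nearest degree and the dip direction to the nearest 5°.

The two traces are lines in the plane: v₁ = (sin 350°·cos 69°, cos 350°·cos 69°, −sin 69°), v₂ = (sin 325°·cos 65°, cos 325°·cos 65°, −sin 65°).
The plane normal is n = v₁ × v₂ ∝ (0.003, 0.170, 0.064).
tan δ = √(n_x²+n_y²)/n_z = 0.170/0.064, so δ = 69.4°.
Dip direction = atan2(0.003, 0.170) = 1° (azimuth of n's horizontal projection).

true dip 69°, dip direction 000°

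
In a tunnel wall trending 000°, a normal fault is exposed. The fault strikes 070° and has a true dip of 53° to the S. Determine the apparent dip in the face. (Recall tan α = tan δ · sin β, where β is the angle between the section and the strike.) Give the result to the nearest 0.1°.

51.3°

The section lies 70° from the strike.
tan α = tan 53° × sin 70° = 1.3270 × 0.9397 = 1.2470
α = arctan(1.2470) = 51.27°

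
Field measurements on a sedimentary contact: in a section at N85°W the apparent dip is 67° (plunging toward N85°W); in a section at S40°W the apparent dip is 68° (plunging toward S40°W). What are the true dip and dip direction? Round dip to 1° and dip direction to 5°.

Each apparent-dip line lies in the plane. As unit vectors (x east, y north, z up), v₁ plunges 67°→N85°W and v₂ plunges 68°→S40°W.
Cross product v₁ × v₂ gives the pole to the plane: n ∝ (-0.296, -0.139, 0.120).
True dip = arccos(n_z / |n|) = arccos(0.3444) = 69.9°.
Dip direction = azimuth of (n_x, n_y) = atan2(-0.296, -0.139) = 245°.

true dip 70°, dip direction 245°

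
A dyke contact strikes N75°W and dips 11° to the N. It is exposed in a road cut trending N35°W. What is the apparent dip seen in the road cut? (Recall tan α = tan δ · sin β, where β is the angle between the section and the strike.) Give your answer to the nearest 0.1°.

7.1°

The strike is N75°W and the section trends N35°W; the acute angle between them is β = 40°.
tan(apparent dip) = tan 11° · sin 40° = 0.1249
α = arctan(0.1249) = 7.12°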